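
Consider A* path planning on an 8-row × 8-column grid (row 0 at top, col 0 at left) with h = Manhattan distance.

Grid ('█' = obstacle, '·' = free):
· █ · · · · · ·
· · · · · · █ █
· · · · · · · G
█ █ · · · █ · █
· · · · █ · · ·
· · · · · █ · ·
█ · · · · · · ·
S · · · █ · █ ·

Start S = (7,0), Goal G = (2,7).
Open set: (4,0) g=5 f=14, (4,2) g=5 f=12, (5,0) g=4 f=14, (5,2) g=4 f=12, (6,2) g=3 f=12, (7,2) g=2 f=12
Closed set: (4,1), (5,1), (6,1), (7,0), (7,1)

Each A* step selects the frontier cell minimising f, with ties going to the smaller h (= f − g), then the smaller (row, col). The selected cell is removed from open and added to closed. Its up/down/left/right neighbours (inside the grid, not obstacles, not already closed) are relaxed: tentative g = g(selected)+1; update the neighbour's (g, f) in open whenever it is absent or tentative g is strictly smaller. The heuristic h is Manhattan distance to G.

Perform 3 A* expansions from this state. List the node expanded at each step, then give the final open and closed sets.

step 1: expand (4,2) (f=12, h=7) → closed; open now [(3,2) g=6 f=12, (4,0) g=5 f=14, (4,3) g=6 f=12, (5,0) g=4 f=14, (5,2) g=4 f=12, (6,2) g=3 f=12, (7,2) g=2 f=12]
step 2: expand (3,2) (f=12, h=6) → closed; open now [(2,2) g=7 f=12, (3,3) g=7 f=12, (4,0) g=5 f=14, (4,3) g=6 f=12, (5,0) g=4 f=14, (5,2) g=4 f=12, (6,2) g=3 f=12, (7,2) g=2 f=12]
step 3: expand (2,2) (f=12, h=5) → closed; open now [(1,2) g=8 f=14, (2,1) g=8 f=14, (2,3) g=8 f=12, (3,3) g=7 f=12, (4,0) g=5 f=14, (4,3) g=6 f=12, (5,0) g=4 f=14, (5,2) g=4 f=12, (6,2) g=3 f=12, (7,2) g=2 f=12]

order=[(4,2) → (3,2) → (2,2)]; open=[(1,2) g=8 f=14, (2,1) g=8 f=14, (2,3) g=8 f=12, (3,3) g=7 f=12, (4,0) g=5 f=14, (4,3) g=6 f=12, (5,0) g=4 f=14, (5,2) g=4 f=12, (6,2) g=3 f=12, (7,2) g=2 f=12]; closed=[(2,2), (3,2), (4,1), (4,2), (5,1), (6,1), (7,0), (7,1)]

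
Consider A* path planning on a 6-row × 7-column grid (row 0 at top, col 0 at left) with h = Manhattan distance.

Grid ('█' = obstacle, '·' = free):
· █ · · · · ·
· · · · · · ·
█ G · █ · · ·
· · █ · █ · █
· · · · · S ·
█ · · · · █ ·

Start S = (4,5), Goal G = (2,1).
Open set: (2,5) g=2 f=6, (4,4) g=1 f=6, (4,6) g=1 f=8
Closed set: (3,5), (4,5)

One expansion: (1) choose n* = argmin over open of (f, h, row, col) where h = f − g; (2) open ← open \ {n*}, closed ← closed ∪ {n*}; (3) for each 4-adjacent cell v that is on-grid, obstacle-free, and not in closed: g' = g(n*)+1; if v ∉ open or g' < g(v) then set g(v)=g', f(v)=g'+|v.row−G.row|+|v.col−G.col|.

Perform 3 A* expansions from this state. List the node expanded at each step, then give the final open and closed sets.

step 1: expand (2,5) (f=6, h=4) → closed; open now [(1,5) g=3 f=8, (2,4) g=3 f=6, (2,6) g=3 f=8, (4,4) g=1 f=6, (4,6) g=1 f=8]
step 2: expand (2,4) (f=6, h=3) → closed; open now [(1,4) g=4 f=8, (1,5) g=3 f=8, (2,6) g=3 f=8, (4,4) g=1 f=6, (4,6) g=1 f=8]
step 3: expand (4,4) (f=6, h=5) → closed; open now [(1,4) g=4 f=8, (1,5) g=3 f=8, (2,6) g=3 f=8, (4,3) g=2 f=6, (4,6) g=1 f=8, (5,4) g=2 f=8]

order=[(2,5) → (2,4) → (4,4)]; open=[(1,4) g=4 f=8, (1,5) g=3 f=8, (2,6) g=3 f=8, (4,3) g=2 f=6, (4,6) g=1 f=8, (5,4) g=2 f=8]; closed=[(2,4), (2,5), (3,5), (4,4), (4,5)]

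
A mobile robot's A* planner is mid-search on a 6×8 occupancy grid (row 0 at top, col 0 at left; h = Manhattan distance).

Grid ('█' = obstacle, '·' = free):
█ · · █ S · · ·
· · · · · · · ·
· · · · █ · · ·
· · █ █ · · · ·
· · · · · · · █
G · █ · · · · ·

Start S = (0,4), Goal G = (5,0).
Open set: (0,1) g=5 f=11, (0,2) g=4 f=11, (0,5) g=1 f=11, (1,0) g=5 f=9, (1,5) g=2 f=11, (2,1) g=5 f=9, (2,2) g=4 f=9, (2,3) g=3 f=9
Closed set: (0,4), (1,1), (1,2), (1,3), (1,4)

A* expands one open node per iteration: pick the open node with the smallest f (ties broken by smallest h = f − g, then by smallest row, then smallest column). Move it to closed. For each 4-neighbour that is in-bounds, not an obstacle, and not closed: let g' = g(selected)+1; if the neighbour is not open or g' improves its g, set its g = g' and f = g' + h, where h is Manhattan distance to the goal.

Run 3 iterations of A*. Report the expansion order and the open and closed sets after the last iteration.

order=[(1,0) → (2,0) → (3,0)]; open=[(0,1) g=5 f=11, (0,2) g=4 f=11, (0,5) g=1 f=11, (1,5) g=2 f=11, (2,1) g=5 f=9, (2,2) g=4 f=9, (2,3) g=3 f=9, (3,1) g=8 f=11, (4,0) g=8 f=9]; closed=[(0,4), (1,0), (1,1), (1,2), (1,3), (1,4), (2,0), (3,0)]

step 1: expand (1,0) (f=9, h=4) → closed; open now [(0,1) g=5 f=11, (0,2) g=4 f=11, (0,5) g=1 f=11, (1,5) g=2 f=11, (2,0) g=6 f=9, (2,1) g=5 f=9, (2,2) g=4 f=9, (2,3) g=3 f=9]
step 2: expand (2,0) (f=9, h=3) → closed; open now [(0,1) g=5 f=11, (0,2) g=4 f=11, (0,5) g=1 f=11, (1,5) g=2 f=11, (2,1) g=5 f=9, (2,2) g=4 f=9, (2,3) g=3 f=9, (3,0) g=7 f=9]
step 3: expand (3,0) (f=9, h=2) → closed; open now [(0,1) g=5 f=11, (0,2) g=4 f=11, (0,5) g=1 f=11, (1,5) g=2 f=11, (2,1) g=5 f=9, (2,2) g=4 f=9, (2,3) g=3 f=9, (3,1) g=8 f=11, (4,0) g=8 f=9]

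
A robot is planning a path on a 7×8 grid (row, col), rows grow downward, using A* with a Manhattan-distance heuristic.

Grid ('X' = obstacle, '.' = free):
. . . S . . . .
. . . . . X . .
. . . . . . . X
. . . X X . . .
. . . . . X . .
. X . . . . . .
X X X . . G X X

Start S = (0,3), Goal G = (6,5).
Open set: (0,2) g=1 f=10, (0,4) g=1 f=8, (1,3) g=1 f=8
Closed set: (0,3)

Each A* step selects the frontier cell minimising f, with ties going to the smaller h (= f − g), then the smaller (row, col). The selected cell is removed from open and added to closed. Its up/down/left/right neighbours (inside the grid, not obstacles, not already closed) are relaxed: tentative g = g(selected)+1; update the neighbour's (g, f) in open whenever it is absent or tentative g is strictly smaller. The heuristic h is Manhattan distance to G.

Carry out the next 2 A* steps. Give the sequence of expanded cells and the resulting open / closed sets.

step 1: expand (0,4) (f=8, h=7) → closed; open now [(0,2) g=1 f=10, (0,5) g=2 f=8, (1,3) g=1 f=8, (1,4) g=2 f=8]
step 2: expand (0,5) (f=8, h=6) → closed; open now [(0,2) g=1 f=10, (0,6) g=3 f=10, (1,3) g=1 f=8, (1,4) g=2 f=8]

order=[(0,4) → (0,5)]; open=[(0,2) g=1 f=10, (0,6) g=3 f=10, (1,3) g=1 f=8, (1,4) g=2 f=8]; closed=[(0,3), (0,4), (0,5)]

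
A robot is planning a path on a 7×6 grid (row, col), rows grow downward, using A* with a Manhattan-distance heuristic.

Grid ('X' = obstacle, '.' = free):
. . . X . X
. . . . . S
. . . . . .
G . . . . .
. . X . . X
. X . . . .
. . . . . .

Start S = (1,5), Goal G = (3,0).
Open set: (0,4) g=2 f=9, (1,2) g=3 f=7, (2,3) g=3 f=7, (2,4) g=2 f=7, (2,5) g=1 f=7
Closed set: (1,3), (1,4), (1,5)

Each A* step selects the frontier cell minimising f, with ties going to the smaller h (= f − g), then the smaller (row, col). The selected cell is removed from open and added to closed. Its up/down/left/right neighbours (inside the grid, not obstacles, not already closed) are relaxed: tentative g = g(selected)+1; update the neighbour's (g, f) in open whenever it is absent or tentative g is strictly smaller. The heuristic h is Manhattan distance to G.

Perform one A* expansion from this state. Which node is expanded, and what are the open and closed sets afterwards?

expanded=(1,2); open=[(0,2) g=4 f=9, (0,4) g=2 f=9, (1,1) g=4 f=7, (2,2) g=4 f=7, (2,3) g=3 f=7, (2,4) g=2 f=7, (2,5) g=1 f=7]; closed=[(1,2), (1,3), (1,4), (1,5)]

step 1: expand (1,2) (f=7, h=4) → closed; open now [(0,2) g=4 f=9, (0,4) g=2 f=9, (1,1) g=4 f=7, (2,2) g=4 f=7, (2,3) g=3 f=7, (2,4) g=2 f=7, (2,5) g=1 f=7]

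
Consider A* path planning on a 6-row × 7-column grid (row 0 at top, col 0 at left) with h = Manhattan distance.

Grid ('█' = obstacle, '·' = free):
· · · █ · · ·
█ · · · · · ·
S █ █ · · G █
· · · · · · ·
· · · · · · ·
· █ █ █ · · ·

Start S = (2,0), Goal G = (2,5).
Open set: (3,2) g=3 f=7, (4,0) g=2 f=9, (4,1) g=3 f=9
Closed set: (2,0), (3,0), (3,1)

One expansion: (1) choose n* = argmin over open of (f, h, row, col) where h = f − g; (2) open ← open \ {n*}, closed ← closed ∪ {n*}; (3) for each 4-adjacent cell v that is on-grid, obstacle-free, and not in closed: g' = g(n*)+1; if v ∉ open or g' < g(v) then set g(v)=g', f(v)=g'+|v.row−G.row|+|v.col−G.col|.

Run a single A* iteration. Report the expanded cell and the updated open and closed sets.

step 1: expand (3,2) (f=7, h=4) → closed; open now [(3,3) g=4 f=7, (4,0) g=2 f=9, (4,1) g=3 f=9, (4,2) g=4 f=9]

expanded=(3,2); open=[(3,3) g=4 f=7, (4,0) g=2 f=9, (4,1) g=3 f=9, (4,2) g=4 f=9]; closed=[(2,0), (3,0), (3,1), (3,2)]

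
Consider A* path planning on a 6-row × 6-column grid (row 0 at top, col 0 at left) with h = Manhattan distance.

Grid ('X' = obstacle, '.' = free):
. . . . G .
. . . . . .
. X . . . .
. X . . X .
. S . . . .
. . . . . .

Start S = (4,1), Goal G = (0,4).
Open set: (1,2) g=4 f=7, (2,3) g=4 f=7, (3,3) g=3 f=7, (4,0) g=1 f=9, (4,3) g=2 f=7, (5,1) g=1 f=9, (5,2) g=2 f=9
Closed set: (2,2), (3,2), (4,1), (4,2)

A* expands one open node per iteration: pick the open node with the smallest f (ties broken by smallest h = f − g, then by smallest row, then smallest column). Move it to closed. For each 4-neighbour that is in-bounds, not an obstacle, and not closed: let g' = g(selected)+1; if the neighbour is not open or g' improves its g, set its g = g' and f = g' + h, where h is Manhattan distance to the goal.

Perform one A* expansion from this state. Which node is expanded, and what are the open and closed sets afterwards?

expanded=(1,2); open=[(0,2) g=5 f=7, (1,1) g=5 f=9, (1,3) g=5 f=7, (2,3) g=4 f=7, (3,3) g=3 f=7, (4,0) g=1 f=9, (4,3) g=2 f=7, (5,1) g=1 f=9, (5,2) g=2 f=9]; closed=[(1,2), (2,2), (3,2), (4,1), (4,2)]

step 1: expand (1,2) (f=7, h=3) → closed; open now [(0,2) g=5 f=7, (1,1) g=5 f=9, (1,3) g=5 f=7, (2,3) g=4 f=7, (3,3) g=3 f=7, (4,0) g=1 f=9, (4,3) g=2 f=7, (5,1) g=1 f=9, (5,2) g=2 f=9]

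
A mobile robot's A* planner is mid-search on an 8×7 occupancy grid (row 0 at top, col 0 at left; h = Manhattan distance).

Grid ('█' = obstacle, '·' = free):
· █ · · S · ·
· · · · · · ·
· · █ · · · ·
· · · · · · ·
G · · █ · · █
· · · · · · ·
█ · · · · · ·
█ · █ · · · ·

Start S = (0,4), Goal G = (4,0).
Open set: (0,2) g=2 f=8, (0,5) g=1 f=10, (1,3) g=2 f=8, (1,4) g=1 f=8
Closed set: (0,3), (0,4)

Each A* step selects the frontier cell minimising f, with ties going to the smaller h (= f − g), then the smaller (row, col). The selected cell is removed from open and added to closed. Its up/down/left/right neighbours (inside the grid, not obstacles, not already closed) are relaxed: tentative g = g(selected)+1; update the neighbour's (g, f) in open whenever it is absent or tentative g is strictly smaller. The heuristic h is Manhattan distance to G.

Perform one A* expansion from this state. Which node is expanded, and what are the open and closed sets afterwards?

expanded=(0,2); open=[(0,5) g=1 f=10, (1,2) g=3 f=8, (1,3) g=2 f=8, (1,4) g=1 f=8]; closed=[(0,2), (0,3), (0,4)]

step 1: expand (0,2) (f=8, h=6) → closed; open now [(0,5) g=1 f=10, (1,2) g=3 f=8, (1,3) g=2 f=8, (1,4) g=1 f=8]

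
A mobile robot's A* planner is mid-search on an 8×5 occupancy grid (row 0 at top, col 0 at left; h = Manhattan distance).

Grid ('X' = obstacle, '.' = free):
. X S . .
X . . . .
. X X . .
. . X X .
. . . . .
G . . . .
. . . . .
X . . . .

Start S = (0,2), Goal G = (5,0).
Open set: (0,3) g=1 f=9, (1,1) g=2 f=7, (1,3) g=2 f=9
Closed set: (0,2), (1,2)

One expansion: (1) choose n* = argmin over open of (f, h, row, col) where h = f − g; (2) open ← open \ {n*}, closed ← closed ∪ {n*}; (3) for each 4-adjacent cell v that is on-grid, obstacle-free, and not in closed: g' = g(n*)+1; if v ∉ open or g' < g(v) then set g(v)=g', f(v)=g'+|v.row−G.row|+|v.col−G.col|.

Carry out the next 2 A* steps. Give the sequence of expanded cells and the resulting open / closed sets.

order=[(1,1) → (1,3)]; open=[(0,3) g=1 f=9, (1,4) g=3 f=11, (2,3) g=3 f=9]; closed=[(0,2), (1,1), (1,2), (1,3)]

step 1: expand (1,1) (f=7, h=5) → closed; open now [(0,3) g=1 f=9, (1,3) g=2 f=9]
step 2: expand (1,3) (f=9, h=7) → closed; open now [(0,3) g=1 f=9, (1,4) g=3 f=11, (2,3) g=3 f=9]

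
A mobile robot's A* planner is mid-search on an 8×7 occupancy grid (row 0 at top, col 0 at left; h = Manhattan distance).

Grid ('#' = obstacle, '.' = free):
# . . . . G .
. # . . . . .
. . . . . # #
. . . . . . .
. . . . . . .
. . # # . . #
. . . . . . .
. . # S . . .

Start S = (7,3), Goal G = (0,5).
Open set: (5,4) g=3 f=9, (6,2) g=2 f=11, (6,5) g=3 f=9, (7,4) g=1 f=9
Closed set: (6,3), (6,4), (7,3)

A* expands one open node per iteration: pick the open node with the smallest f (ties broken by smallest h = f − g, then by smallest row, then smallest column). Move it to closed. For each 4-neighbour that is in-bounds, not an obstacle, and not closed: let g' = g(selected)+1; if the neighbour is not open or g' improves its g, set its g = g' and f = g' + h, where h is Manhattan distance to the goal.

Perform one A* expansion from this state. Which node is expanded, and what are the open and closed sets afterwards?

expanded=(5,4); open=[(4,4) g=4 f=9, (5,5) g=4 f=9, (6,2) g=2 f=11, (6,5) g=3 f=9, (7,4) g=1 f=9]; closed=[(5,4), (6,3), (6,4), (7,3)]

step 1: expand (5,4) (f=9, h=6) → closed; open now [(4,4) g=4 f=9, (5,5) g=4 f=9, (6,2) g=2 f=11, (6,5) g=3 f=9, (7,4) g=1 f=9]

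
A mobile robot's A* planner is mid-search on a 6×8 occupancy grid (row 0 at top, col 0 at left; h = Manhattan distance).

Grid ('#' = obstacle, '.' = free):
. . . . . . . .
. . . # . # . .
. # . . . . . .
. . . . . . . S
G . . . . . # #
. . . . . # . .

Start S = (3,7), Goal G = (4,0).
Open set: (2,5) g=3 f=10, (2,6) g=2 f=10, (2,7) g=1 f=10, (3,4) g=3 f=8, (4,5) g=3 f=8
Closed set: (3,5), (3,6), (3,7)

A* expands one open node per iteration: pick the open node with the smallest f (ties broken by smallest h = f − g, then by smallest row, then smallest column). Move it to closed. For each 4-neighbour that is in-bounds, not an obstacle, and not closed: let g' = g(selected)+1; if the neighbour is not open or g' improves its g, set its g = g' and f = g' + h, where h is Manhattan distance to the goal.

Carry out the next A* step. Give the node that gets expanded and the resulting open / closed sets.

expanded=(3,4); open=[(2,4) g=4 f=10, (2,5) g=3 f=10, (2,6) g=2 f=10, (2,7) g=1 f=10, (3,3) g=4 f=8, (4,4) g=4 f=8, (4,5) g=3 f=8]; closed=[(3,4), (3,5), (3,6), (3,7)]

step 1: expand (3,4) (f=8, h=5) → closed; open now [(2,4) g=4 f=10, (2,5) g=3 f=10, (2,6) g=2 f=10, (2,7) g=1 f=10, (3,3) g=4 f=8, (4,4) g=4 f=8, (4,5) g=3 f=8]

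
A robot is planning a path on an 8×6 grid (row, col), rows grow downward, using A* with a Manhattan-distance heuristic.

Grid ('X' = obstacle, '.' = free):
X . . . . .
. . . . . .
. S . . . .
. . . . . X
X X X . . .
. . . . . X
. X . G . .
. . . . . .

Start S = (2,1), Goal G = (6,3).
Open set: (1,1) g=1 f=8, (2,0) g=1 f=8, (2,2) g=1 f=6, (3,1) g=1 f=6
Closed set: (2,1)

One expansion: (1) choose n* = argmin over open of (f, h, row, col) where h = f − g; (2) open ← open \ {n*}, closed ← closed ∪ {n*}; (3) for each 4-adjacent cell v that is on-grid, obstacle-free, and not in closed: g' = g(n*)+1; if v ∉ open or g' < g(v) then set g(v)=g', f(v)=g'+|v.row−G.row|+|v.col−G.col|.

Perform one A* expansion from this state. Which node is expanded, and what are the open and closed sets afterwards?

expanded=(2,2); open=[(1,1) g=1 f=8, (1,2) g=2 f=8, (2,0) g=1 f=8, (2,3) g=2 f=6, (3,1) g=1 f=6, (3,2) g=2 f=6]; closed=[(2,1), (2,2)]

step 1: expand (2,2) (f=6, h=5) → closed; open now [(1,1) g=1 f=8, (1,2) g=2 f=8, (2,0) g=1 f=8, (2,3) g=2 f=6, (3,1) g=1 f=6, (3,2) g=2 f=6]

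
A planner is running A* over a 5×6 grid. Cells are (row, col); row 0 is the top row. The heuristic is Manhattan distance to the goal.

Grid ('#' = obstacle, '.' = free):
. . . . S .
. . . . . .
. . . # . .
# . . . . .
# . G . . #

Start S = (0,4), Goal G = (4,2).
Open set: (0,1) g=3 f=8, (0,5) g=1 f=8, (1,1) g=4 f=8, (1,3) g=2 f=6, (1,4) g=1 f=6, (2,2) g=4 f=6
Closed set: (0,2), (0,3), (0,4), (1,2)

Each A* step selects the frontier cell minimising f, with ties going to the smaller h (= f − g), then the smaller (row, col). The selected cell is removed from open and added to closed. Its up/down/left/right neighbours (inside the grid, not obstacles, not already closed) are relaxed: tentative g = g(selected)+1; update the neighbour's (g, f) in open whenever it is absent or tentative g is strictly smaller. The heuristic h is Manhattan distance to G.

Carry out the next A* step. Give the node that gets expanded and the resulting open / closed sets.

step 1: expand (2,2) (f=6, h=2) → closed; open now [(0,1) g=3 f=8, (0,5) g=1 f=8, (1,1) g=4 f=8, (1,3) g=2 f=6, (1,4) g=1 f=6, (2,1) g=5 f=8, (3,2) g=5 f=6]

expanded=(2,2); open=[(0,1) g=3 f=8, (0,5) g=1 f=8, (1,1) g=4 f=8, (1,3) g=2 f=6, (1,4) g=1 f=6, (2,1) g=5 f=8, (3,2) g=5 f=6]; closed=[(0,2), (0,3), (0,4), (1,2), (2,2)]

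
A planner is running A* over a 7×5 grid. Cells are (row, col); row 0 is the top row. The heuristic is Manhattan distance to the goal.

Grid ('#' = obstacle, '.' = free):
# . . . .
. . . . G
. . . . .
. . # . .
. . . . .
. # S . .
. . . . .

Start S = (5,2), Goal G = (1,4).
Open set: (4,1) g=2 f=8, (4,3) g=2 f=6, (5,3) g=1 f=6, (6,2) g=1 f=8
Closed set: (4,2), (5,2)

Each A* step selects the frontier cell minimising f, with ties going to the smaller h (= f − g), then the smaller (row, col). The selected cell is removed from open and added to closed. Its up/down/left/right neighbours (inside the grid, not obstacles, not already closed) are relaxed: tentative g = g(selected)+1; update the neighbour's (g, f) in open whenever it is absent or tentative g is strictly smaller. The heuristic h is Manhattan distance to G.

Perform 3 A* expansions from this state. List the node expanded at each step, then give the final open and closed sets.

order=[(4,3) → (3,3) → (2,3)]; open=[(1,3) g=5 f=6, (2,2) g=5 f=8, (2,4) g=5 f=6, (3,4) g=4 f=6, (4,1) g=2 f=8, (4,4) g=3 f=6, (5,3) g=1 f=6, (6,2) g=1 f=8]; closed=[(2,3), (3,3), (4,2), (4,3), (5,2)]

step 1: expand (4,3) (f=6, h=4) → closed; open now [(3,3) g=3 f=6, (4,1) g=2 f=8, (4,4) g=3 f=6, (5,3) g=1 f=6, (6,2) g=1 f=8]
step 2: expand (3,3) (f=6, h=3) → closed; open now [(2,3) g=4 f=6, (3,4) g=4 f=6, (4,1) g=2 f=8, (4,4) g=3 f=6, (5,3) g=1 f=6, (6,2) g=1 f=8]
step 3: expand (2,3) (f=6, h=2) → closed; open now [(1,3) g=5 f=6, (2,2) g=5 f=8, (2,4) g=5 f=6, (3,4) g=4 f=6, (4,1) g=2 f=8, (4,4) g=3 f=6, (5,3) g=1 f=6, (6,2) g=1 f=8]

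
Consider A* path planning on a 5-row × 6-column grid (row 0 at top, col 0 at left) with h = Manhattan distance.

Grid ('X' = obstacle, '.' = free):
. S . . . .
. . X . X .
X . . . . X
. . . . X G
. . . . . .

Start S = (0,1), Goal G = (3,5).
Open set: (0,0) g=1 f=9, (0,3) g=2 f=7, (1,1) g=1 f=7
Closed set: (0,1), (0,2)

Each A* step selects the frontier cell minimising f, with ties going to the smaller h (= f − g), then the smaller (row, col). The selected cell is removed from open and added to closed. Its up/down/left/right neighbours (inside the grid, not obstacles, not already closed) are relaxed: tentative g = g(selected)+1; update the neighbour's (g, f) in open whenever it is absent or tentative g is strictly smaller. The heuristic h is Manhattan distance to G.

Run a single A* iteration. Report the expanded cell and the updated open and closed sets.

expanded=(0,3); open=[(0,0) g=1 f=9, (0,4) g=3 f=7, (1,1) g=1 f=7, (1,3) g=3 f=7]; closed=[(0,1), (0,2), (0,3)]

step 1: expand (0,3) (f=7, h=5) → closed; open now [(0,0) g=1 f=9, (0,4) g=3 f=7, (1,1) g=1 f=7, (1,3) g=3 f=7]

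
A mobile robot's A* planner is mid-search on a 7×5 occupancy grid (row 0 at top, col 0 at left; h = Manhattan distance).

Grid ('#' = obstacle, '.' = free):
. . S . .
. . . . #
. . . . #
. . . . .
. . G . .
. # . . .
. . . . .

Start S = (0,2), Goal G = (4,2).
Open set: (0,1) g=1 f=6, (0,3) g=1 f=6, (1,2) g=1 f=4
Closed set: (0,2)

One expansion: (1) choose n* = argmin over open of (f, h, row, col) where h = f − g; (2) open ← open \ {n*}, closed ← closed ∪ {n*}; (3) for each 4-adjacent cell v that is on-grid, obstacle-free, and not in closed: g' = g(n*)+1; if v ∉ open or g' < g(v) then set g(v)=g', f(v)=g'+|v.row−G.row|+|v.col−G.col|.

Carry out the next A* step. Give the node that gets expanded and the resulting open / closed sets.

step 1: expand (1,2) (f=4, h=3) → closed; open now [(0,1) g=1 f=6, (0,3) g=1 f=6, (1,1) g=2 f=6, (1,3) g=2 f=6, (2,2) g=2 f=4]

expanded=(1,2); open=[(0,1) g=1 f=6, (0,3) g=1 f=6, (1,1) g=2 f=6, (1,3) g=2 f=6, (2,2) g=2 f=4]; closed=[(0,2), (1,2)]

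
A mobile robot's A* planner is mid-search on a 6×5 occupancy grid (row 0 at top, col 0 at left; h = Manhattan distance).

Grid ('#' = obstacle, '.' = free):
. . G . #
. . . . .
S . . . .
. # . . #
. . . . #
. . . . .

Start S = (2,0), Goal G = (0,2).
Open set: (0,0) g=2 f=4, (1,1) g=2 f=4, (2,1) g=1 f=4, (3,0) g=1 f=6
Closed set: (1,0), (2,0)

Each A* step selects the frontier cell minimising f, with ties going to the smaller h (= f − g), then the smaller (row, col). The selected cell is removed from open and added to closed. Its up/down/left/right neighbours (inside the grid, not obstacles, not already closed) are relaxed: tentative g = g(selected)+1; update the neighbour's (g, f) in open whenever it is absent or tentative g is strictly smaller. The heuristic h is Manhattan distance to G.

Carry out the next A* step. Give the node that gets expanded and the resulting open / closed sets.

step 1: expand (0,0) (f=4, h=2) → closed; open now [(0,1) g=3 f=4, (1,1) g=2 f=4, (2,1) g=1 f=4, (3,0) g=1 f=6]

expanded=(0,0); open=[(0,1) g=3 f=4, (1,1) g=2 f=4, (2,1) g=1 f=4, (3,0) g=1 f=6]; closed=[(0,0), (1,0), (2,0)]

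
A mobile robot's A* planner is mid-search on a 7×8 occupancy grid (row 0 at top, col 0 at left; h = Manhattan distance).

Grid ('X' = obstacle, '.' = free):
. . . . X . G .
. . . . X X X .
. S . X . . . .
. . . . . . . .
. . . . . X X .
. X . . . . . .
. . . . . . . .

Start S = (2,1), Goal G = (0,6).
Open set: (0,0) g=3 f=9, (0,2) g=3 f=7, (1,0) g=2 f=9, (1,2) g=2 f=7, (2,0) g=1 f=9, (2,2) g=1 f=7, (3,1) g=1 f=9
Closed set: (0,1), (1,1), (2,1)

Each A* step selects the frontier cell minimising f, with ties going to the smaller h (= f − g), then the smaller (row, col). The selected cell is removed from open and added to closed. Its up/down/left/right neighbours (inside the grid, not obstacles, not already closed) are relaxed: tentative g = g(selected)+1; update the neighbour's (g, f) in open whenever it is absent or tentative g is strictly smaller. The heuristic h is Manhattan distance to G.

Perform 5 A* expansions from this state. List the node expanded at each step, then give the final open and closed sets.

order=[(0,2) → (0,3) → (1,2) → (1,3) → (2,2)]; open=[(0,0) g=3 f=9, (1,0) g=2 f=9, (2,0) g=1 f=9, (3,1) g=1 f=9, (3,2) g=2 f=9]; closed=[(0,1), (0,2), (0,3), (1,1), (1,2), (1,3), (2,1), (2,2)]

step 1: expand (0,2) (f=7, h=4) → closed; open now [(0,0) g=3 f=9, (0,3) g=4 f=7, (1,0) g=2 f=9, (1,2) g=2 f=7, (2,0) g=1 f=9, (2,2) g=1 f=7, (3,1) g=1 f=9]
step 2: expand (0,3) (f=7, h=3) → closed; open now [(0,0) g=3 f=9, (1,0) g=2 f=9, (1,2) g=2 f=7, (1,3) g=5 f=9, (2,0) g=1 f=9, (2,2) g=1 f=7, (3,1) g=1 f=9]
step 3: expand (1,2) (f=7, h=5) → closed; open now [(0,0) g=3 f=9, (1,0) g=2 f=9, (1,3) g=3 f=7, (2,0) g=1 f=9, (2,2) g=1 f=7, (3,1) g=1 f=9]
step 4: expand (1,3) (f=7, h=4) → closed; open now [(0,0) g=3 f=9, (1,0) g=2 f=9, (2,0) g=1 f=9, (2,2) g=1 f=7, (3,1) g=1 f=9]
step 5: expand (2,2) (f=7, h=6) → closed; open now [(0,0) g=3 f=9, (1,0) g=2 f=9, (2,0) g=1 f=9, (3,1) g=1 f=9, (3,2) g=2 f=9]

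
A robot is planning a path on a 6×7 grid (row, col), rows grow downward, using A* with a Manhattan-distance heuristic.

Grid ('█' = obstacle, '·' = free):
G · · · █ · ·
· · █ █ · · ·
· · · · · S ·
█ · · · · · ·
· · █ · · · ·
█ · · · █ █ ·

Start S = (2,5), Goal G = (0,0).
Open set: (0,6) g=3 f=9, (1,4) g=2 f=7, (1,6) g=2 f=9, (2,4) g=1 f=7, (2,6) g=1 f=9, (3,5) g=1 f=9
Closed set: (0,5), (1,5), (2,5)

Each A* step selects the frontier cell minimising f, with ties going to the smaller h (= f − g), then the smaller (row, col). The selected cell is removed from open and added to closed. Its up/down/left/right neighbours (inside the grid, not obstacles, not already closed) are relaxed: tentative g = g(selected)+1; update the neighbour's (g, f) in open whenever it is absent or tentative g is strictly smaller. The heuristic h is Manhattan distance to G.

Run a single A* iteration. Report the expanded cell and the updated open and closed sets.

expanded=(1,4); open=[(0,6) g=3 f=9, (1,6) g=2 f=9, (2,4) g=1 f=7, (2,6) g=1 f=9, (3,5) g=1 f=9]; closed=[(0,5), (1,4), (1,5), (2,5)]

step 1: expand (1,4) (f=7, h=5) → closed; open now [(0,6) g=3 f=9, (1,6) g=2 f=9, (2,4) g=1 f=7, (2,6) g=1 f=9, (3,5) g=1 f=9]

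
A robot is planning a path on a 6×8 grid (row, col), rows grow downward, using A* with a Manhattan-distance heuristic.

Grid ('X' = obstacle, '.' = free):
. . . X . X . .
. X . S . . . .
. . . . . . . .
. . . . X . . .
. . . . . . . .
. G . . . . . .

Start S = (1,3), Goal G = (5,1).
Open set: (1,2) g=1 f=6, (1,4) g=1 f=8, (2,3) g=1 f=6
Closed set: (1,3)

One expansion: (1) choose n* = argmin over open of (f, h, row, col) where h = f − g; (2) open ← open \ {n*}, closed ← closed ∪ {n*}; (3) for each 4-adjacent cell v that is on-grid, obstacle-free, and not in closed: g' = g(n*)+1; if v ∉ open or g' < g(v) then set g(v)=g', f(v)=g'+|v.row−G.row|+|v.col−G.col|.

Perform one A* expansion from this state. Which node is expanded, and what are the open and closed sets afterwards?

expanded=(1,2); open=[(0,2) g=2 f=8, (1,4) g=1 f=8, (2,2) g=2 f=6, (2,3) g=1 f=6]; closed=[(1,2), (1,3)]

step 1: expand (1,2) (f=6, h=5) → closed; open now [(0,2) g=2 f=8, (1,4) g=1 f=8, (2,2) g=2 f=6, (2,3) g=1 f=6]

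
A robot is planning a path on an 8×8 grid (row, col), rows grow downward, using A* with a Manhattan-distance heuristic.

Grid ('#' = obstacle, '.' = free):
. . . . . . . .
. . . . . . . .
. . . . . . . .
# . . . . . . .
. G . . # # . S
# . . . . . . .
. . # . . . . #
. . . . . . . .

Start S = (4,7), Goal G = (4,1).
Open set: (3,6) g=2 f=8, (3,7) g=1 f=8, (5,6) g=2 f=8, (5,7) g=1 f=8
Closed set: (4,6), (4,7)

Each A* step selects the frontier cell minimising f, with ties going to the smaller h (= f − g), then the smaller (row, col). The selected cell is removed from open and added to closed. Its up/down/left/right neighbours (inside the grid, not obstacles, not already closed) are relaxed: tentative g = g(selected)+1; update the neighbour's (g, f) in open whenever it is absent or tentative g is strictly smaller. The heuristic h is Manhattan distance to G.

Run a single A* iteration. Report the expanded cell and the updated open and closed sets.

step 1: expand (3,6) (f=8, h=6) → closed; open now [(2,6) g=3 f=10, (3,5) g=3 f=8, (3,7) g=1 f=8, (5,6) g=2 f=8, (5,7) g=1 f=8]

expanded=(3,6); open=[(2,6) g=3 f=10, (3,5) g=3 f=8, (3,7) g=1 f=8, (5,6) g=2 f=8, (5,7) g=1 f=8]; closed=[(3,6), (4,6), (4,7)]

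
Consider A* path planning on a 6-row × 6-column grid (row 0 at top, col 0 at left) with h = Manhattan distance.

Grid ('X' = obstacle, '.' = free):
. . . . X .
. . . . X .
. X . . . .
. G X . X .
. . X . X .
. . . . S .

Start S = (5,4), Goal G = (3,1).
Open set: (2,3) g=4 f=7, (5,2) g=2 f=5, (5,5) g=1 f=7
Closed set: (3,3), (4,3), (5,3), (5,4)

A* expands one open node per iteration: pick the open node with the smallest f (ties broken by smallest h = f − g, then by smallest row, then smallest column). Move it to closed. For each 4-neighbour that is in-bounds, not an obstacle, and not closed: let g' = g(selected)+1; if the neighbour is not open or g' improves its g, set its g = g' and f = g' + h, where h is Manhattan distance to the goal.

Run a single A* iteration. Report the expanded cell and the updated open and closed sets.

expanded=(5,2); open=[(2,3) g=4 f=7, (5,1) g=3 f=5, (5,5) g=1 f=7]; closed=[(3,3), (4,3), (5,2), (5,3), (5,4)]

step 1: expand (5,2) (f=5, h=3) → closed; open now [(2,3) g=4 f=7, (5,1) g=3 f=5, (5,5) g=1 f=7]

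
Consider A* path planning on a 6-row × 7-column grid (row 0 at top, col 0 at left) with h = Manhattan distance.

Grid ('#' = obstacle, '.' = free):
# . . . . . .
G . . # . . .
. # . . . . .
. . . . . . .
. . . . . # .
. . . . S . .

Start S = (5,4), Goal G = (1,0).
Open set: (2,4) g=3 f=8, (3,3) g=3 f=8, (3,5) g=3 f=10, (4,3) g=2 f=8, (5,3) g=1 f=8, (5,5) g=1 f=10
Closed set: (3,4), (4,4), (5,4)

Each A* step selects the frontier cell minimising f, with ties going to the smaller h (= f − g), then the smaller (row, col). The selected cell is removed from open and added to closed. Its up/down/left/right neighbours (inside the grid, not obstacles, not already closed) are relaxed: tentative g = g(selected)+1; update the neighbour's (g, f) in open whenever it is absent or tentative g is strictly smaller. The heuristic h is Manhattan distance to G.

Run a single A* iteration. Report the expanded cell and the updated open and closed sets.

expanded=(2,4); open=[(1,4) g=4 f=8, (2,3) g=4 f=8, (2,5) g=4 f=10, (3,3) g=3 f=8, (3,5) g=3 f=10, (4,3) g=2 f=8, (5,3) g=1 f=8, (5,5) g=1 f=10]; closed=[(2,4), (3,4), (4,4), (5,4)]

step 1: expand (2,4) (f=8, h=5) → closed; open now [(1,4) g=4 f=8, (2,3) g=4 f=8, (2,5) g=4 f=10, (3,3) g=3 f=8, (3,5) g=3 f=10, (4,3) g=2 f=8, (5,3) g=1 f=8, (5,5) g=1 f=10]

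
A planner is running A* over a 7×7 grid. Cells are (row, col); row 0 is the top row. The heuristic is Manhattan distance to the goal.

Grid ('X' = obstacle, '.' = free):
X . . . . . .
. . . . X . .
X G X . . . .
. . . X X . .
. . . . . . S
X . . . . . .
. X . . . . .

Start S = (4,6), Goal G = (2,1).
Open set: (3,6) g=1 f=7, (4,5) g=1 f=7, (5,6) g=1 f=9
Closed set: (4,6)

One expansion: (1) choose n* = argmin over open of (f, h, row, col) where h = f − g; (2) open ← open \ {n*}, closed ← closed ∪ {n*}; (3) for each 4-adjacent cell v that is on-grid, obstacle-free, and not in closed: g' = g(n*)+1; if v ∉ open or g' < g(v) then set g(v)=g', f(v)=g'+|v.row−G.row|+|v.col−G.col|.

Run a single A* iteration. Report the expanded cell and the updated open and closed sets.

expanded=(3,6); open=[(2,6) g=2 f=7, (3,5) g=2 f=7, (4,5) g=1 f=7, (5,6) g=1 f=9]; closed=[(3,6), (4,6)]

step 1: expand (3,6) (f=7, h=6) → closed; open now [(2,6) g=2 f=7, (3,5) g=2 f=7, (4,5) g=1 f=7, (5,6) g=1 f=9]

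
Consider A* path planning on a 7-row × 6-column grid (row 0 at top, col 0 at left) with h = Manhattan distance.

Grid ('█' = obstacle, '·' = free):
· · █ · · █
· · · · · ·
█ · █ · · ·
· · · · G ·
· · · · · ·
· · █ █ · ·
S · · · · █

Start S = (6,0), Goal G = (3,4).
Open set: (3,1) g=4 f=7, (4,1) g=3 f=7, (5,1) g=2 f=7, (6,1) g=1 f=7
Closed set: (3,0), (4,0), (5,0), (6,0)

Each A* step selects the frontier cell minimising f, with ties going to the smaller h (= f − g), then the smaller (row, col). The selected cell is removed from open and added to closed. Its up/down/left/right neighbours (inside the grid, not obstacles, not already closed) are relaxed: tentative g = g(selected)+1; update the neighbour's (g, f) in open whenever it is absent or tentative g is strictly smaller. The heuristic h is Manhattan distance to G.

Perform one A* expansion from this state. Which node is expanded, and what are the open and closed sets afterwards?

step 1: expand (3,1) (f=7, h=3) → closed; open now [(2,1) g=5 f=9, (3,2) g=5 f=7, (4,1) g=3 f=7, (5,1) g=2 f=7, (6,1) g=1 f=7]

expanded=(3,1); open=[(2,1) g=5 f=9, (3,2) g=5 f=7, (4,1) g=3 f=7, (5,1) g=2 f=7, (6,1) g=1 f=7]; closed=[(3,0), (3,1), (4,0), (5,0), (6,0)]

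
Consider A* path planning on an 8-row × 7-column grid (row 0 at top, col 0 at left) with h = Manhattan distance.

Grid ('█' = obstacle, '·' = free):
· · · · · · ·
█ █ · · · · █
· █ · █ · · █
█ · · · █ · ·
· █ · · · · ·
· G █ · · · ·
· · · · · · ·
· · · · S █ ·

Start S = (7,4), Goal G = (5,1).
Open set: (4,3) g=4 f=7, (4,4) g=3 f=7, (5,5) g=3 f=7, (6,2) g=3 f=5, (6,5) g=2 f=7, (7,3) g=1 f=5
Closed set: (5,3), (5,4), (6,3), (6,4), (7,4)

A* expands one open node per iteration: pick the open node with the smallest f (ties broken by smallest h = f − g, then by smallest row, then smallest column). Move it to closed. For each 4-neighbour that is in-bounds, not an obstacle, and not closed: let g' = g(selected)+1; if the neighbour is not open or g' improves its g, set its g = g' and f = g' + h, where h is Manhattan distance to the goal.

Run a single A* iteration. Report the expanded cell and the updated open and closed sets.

step 1: expand (6,2) (f=5, h=2) → closed; open now [(4,3) g=4 f=7, (4,4) g=3 f=7, (5,5) g=3 f=7, (6,1) g=4 f=5, (6,5) g=2 f=7, (7,2) g=4 f=7, (7,3) g=1 f=5]

expanded=(6,2); open=[(4,3) g=4 f=7, (4,4) g=3 f=7, (5,5) g=3 f=7, (6,1) g=4 f=5, (6,5) g=2 f=7, (7,2) g=4 f=7, (7,3) g=1 f=5]; closed=[(5,3), (5,4), (6,2), (6,3), (6,4), (7,4)]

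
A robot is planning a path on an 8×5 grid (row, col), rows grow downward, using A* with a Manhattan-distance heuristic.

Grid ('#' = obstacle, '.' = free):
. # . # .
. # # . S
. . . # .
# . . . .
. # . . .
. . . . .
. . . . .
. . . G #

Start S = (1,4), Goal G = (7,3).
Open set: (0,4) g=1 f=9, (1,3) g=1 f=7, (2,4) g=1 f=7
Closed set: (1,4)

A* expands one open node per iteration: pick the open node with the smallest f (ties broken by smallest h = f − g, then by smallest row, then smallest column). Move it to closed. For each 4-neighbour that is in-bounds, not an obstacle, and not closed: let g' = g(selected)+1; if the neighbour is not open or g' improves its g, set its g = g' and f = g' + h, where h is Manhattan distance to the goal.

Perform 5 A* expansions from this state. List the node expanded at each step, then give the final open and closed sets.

order=[(1,3) → (2,4) → (3,4) → (3,3) → (4,3)]; open=[(0,4) g=1 f=9, (3,2) g=4 f=9, (4,2) g=5 f=9, (4,4) g=3 f=7, (5,3) g=5 f=7]; closed=[(1,3), (1,4), (2,4), (3,3), (3,4), (4,3)]

step 1: expand (1,3) (f=7, h=6) → closed; open now [(0,4) g=1 f=9, (2,4) g=1 f=7]
step 2: expand (2,4) (f=7, h=6) → closed; open now [(0,4) g=1 f=9, (3,4) g=2 f=7]
step 3: expand (3,4) (f=7, h=5) → closed; open now [(0,4) g=1 f=9, (3,3) g=3 f=7, (4,4) g=3 f=7]
step 4: expand (3,3) (f=7, h=4) → closed; open now [(0,4) g=1 f=9, (3,2) g=4 f=9, (4,3) g=4 f=7, (4,4) g=3 f=7]
step 5: expand (4,3) (f=7, h=3) → closed; open now [(0,4) g=1 f=9, (3,2) g=4 f=9, (4,2) g=5 f=9, (4,4) g=3 f=7, (5,3) g=5 f=7]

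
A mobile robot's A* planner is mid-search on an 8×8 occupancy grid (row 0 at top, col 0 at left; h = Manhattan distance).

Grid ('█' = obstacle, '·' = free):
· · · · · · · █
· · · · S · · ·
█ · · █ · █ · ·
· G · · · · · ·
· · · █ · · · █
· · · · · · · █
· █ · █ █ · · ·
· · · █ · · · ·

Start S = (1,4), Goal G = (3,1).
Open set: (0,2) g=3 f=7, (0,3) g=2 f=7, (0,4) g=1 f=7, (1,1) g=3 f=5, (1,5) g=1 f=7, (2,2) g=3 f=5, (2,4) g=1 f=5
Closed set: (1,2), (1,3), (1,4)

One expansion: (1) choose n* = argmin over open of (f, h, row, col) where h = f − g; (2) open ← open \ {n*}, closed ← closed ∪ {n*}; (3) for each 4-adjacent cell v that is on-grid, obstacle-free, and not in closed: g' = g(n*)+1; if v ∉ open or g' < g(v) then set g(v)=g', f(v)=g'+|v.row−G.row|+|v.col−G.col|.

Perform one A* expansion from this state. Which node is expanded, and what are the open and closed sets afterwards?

expanded=(1,1); open=[(0,1) g=4 f=7, (0,2) g=3 f=7, (0,3) g=2 f=7, (0,4) g=1 f=7, (1,0) g=4 f=7, (1,5) g=1 f=7, (2,1) g=4 f=5, (2,2) g=3 f=5, (2,4) g=1 f=5]; closed=[(1,1), (1,2), (1,3), (1,4)]

step 1: expand (1,1) (f=5, h=2) → closed; open now [(0,1) g=4 f=7, (0,2) g=3 f=7, (0,3) g=2 f=7, (0,4) g=1 f=7, (1,0) g=4 f=7, (1,5) g=1 f=7, (2,1) g=4 f=5, (2,2) g=3 f=5, (2,4) g=1 f=5]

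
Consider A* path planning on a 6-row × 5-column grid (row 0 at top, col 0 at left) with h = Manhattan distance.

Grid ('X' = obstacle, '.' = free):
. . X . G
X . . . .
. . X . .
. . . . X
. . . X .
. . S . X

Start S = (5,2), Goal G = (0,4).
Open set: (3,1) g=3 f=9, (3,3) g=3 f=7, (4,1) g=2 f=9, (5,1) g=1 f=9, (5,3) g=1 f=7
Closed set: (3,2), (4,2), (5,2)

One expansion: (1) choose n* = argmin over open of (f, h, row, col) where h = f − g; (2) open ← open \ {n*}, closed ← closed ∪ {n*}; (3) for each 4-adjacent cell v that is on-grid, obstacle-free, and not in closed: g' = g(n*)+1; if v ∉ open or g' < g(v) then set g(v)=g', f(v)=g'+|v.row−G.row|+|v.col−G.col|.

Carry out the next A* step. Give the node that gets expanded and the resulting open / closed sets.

expanded=(3,3); open=[(2,3) g=4 f=7, (3,1) g=3 f=9, (4,1) g=2 f=9, (5,1) g=1 f=9, (5,3) g=1 f=7]; closed=[(3,2), (3,3), (4,2), (5,2)]

step 1: expand (3,3) (f=7, h=4) → closed; open now [(2,3) g=4 f=7, (3,1) g=3 f=9, (4,1) g=2 f=9, (5,1) g=1 f=9, (5,3) g=1 f=7]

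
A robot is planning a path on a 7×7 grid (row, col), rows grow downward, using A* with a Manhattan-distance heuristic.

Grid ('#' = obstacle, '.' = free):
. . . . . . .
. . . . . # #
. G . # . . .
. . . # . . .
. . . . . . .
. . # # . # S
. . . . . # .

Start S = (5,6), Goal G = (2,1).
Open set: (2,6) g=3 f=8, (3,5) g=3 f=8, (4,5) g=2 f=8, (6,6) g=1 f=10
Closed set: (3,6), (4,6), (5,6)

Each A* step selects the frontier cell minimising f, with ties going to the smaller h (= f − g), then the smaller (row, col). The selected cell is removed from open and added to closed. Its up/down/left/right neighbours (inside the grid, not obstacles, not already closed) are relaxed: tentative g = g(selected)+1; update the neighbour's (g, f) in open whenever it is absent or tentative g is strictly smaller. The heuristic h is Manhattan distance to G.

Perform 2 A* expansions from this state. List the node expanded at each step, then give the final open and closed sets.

step 1: expand (2,6) (f=8, h=5) → closed; open now [(2,5) g=4 f=8, (3,5) g=3 f=8, (4,5) g=2 f=8, (6,6) g=1 f=10]
step 2: expand (2,5) (f=8, h=4) → closed; open now [(2,4) g=5 f=8, (3,5) g=3 f=8, (4,5) g=2 f=8, (6,6) g=1 f=10]

order=[(2,6) → (2,5)]; open=[(2,4) g=5 f=8, (3,5) g=3 f=8, (4,5) g=2 f=8, (6,6) g=1 f=10]; closed=[(2,5), (2,6), (3,6), (4,6), (5,6)]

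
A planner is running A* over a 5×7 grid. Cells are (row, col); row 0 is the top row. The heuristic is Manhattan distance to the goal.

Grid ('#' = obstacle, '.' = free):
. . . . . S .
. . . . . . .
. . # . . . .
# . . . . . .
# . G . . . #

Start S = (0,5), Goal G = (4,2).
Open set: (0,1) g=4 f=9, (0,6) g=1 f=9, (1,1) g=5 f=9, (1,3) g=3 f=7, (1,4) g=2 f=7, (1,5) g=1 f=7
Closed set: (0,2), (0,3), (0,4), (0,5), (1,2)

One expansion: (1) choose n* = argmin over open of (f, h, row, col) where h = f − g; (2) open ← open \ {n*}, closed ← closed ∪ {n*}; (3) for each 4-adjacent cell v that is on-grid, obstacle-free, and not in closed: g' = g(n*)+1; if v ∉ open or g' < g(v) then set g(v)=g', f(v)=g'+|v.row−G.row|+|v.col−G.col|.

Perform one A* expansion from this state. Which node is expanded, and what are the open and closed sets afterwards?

expanded=(1,3); open=[(0,1) g=4 f=9, (0,6) g=1 f=9, (1,1) g=5 f=9, (1,4) g=2 f=7, (1,5) g=1 f=7, (2,3) g=4 f=7]; closed=[(0,2), (0,3), (0,4), (0,5), (1,2), (1,3)]

step 1: expand (1,3) (f=7, h=4) → closed; open now [(0,1) g=4 f=9, (0,6) g=1 f=9, (1,1) g=5 f=9, (1,4) g=2 f=7, (1,5) g=1 f=7, (2,3) g=4 f=7]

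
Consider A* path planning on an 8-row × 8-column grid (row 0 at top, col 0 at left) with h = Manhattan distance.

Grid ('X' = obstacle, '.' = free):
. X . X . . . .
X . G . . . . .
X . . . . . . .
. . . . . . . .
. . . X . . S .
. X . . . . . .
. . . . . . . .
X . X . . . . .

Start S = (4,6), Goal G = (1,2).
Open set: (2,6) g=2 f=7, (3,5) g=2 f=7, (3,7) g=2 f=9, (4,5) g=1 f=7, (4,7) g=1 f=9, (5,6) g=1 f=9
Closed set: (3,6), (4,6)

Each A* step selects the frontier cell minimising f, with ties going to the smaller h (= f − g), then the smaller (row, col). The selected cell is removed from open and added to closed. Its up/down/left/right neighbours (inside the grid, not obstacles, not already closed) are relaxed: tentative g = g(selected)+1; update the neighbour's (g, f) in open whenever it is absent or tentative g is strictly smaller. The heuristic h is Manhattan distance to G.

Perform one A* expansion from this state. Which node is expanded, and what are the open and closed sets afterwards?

step 1: expand (2,6) (f=7, h=5) → closed; open now [(1,6) g=3 f=7, (2,5) g=3 f=7, (2,7) g=3 f=9, (3,5) g=2 f=7, (3,7) g=2 f=9, (4,5) g=1 f=7, (4,7) g=1 f=9, (5,6) g=1 f=9]

expanded=(2,6); open=[(1,6) g=3 f=7, (2,5) g=3 f=7, (2,7) g=3 f=9, (3,5) g=2 f=7, (3,7) g=2 f=9, (4,5) g=1 f=7, (4,7) g=1 f=9, (5,6) g=1 f=9]; closed=[(2,6), (3,6), (4,6)]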